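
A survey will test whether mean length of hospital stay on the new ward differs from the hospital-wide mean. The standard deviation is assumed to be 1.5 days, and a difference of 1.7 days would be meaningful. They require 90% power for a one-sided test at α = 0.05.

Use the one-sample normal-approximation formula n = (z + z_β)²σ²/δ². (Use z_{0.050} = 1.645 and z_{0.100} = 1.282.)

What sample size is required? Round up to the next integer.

n = (z_α + z_β)² · σ² / δ²
  = (1.645 + 1.282)² · 1.5² / 1.7²
  = 8.5673 · 2.25 / 2.89
  = 6.67
Round up → n = 7.

n = 7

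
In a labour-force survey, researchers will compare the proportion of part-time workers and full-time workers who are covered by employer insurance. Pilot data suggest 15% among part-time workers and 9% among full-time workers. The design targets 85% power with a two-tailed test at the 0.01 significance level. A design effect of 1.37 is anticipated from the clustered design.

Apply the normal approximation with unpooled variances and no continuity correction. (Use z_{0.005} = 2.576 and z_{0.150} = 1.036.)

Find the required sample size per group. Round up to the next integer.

n = 1040 per group

n = (z_{α/2} + z_β)² · [p₁(1−p₁) + p₂(1−p₂)] / (p₁ − p₂)²
  = (2.576 + 1.036)² · (0.15·0.85 + 0.09·0.91) / (0.06)²
  = (3.612)² · (0.1275 + 0.0819) / 0.0036
  = 13.0465 · 0.2094 / 0.0036
  = 758.87
Design effect: 1.37 × 758.87 = 1039.66.
Round up → n = 1040 per group.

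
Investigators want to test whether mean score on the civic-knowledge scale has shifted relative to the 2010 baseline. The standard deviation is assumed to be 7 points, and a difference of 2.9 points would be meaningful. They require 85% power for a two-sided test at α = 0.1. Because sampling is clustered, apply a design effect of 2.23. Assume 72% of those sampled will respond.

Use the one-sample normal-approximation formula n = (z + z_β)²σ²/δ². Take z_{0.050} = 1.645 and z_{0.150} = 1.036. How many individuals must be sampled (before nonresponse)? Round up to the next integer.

n = (z_{α/2} + z_β)² · σ² / δ²
  = (1.645 + 1.036)² · 7² / 2.9²
  = 7.1878 · 49 / 8.41
  = 41.88
Design effect: 2.23 × 41.88 = 93.39.
Adjust for 72% response: 93.39 / 0.72 = 129.71.
Round up → n = 130.

n = 130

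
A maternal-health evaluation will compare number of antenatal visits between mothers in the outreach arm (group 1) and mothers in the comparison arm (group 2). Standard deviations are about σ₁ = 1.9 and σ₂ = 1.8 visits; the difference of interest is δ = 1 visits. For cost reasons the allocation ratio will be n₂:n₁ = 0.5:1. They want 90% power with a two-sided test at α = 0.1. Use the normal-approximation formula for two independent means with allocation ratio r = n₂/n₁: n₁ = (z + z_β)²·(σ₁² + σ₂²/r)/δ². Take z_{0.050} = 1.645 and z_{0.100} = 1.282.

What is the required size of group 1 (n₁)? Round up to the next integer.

n₁ = (z_{α/2} + z_β)² · (σ₁² + σ₂²/r) / δ²
   = (1.645 + 1.282)² · (1.9² + 1.8²/0.5) / 1²
   = 8.5673 · (3.61 + 6.48) / 1
   = 8.5673 · 10.09 / 1
   = 86.44
Round up → n₁ = 87; n₂ = r·n₁ = 0.5 × 87 = 44.

n₁ = 87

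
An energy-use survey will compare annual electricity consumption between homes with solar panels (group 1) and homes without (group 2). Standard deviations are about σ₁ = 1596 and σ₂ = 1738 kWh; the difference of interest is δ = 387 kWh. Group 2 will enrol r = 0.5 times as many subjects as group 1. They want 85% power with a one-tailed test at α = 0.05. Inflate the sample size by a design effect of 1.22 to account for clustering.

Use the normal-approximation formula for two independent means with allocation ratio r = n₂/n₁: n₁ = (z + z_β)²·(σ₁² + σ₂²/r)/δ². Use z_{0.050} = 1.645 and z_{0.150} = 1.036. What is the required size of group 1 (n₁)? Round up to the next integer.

n₁ = (z_α + z_β)² · (σ₁² + σ₂²/r) / δ²
   = (1.645 + 1.036)² · (1596² + 1738²/0.5) / 387²
   = 7.1878 · (2547216 + 6041288) / 149769
   = 7.1878 · 8588504 / 149769
   = 412.18
Design effect: 1.22 × 412.18 = 502.86.
Round up → n₁ = 503; n₂ = r·n₁ = 0.5 × 503 = 252.

n₁ = 503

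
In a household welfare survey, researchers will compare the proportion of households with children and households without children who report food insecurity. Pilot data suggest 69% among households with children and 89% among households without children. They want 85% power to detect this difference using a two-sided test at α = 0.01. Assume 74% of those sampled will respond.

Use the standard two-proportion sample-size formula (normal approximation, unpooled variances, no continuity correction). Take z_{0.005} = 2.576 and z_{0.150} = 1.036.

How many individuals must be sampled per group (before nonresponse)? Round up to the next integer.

n = (z_{α/2} + z_β)² · [p₁(1−p₁) + p₂(1−p₂)] / (p₁ − p₂)²
  = (2.576 + 1.036)² · (0.69·0.31 + 0.89·0.11) / (-0.20)²
  = (3.612)² · (0.2139 + 0.0979) / 0.0400
  = 13.0465 · 0.3118 / 0.0400
  = 101.70
Adjust for 74% response: 101.70 / 0.74 = 137.43.
Round up → n = 138 per group.

n = 138 per group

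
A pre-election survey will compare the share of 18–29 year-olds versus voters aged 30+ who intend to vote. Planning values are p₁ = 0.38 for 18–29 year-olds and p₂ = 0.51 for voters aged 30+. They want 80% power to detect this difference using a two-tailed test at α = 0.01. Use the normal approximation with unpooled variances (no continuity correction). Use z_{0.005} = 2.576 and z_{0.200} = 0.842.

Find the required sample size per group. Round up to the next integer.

n = 336 per group

n = (z_{α/2} + z_β)² · [p₁(1−p₁) + p₂(1−p₂)] / (p₁ − p₂)²
  = (2.576 + 0.842)² · (0.38·0.62 + 0.51·0.49) / (-0.13)²
  = (3.418)² · (0.2356 + 0.2499) / 0.0169
  = 11.6827 · 0.4855 / 0.0169
  = 335.62
Round up → n = 336 per group.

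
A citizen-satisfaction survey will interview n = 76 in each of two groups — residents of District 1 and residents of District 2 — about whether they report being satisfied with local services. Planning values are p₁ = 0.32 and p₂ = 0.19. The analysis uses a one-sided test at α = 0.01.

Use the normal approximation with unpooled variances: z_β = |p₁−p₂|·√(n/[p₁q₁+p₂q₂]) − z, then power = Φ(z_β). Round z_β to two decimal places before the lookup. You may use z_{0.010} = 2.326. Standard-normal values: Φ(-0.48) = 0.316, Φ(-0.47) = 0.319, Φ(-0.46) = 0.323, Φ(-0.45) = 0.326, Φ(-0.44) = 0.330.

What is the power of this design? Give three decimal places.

Power ≈ 0.319

z_β = |p₁−p₂|·√(n/[p₁q₁+p₂q₂]) − z_α
    = 0.13 · √(76/0.3715) − 2.326
    = 0.13 · 14.3030 − 2.326
    = 1.8594 − 2.326 = -0.4666 → -0.47
Power = Φ(-0.47) = 0.319.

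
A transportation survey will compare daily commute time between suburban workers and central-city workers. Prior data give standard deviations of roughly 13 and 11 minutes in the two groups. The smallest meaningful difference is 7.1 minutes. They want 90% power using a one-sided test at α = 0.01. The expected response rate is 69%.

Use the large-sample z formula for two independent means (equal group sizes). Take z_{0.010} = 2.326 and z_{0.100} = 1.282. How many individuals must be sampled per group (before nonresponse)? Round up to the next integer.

n = (z_α + z_β)² · (σ₁² + σ₂²) / δ²
  = (2.326 + 1.282)² · (13² + 11² = 290) / 7.1²
  = 13.0177 · 290 / 50.41
  = 74.89
Adjust for 69% response: 74.89 / 0.69 = 108.53.
Round up → n = 109 per group.

n = 109 per group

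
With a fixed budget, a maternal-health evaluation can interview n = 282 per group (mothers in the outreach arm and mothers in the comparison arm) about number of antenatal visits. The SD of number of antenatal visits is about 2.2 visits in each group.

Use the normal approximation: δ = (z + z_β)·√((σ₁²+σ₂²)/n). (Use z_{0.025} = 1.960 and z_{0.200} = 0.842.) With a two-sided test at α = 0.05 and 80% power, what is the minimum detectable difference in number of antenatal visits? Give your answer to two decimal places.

Minimum detectable difference ≈ 0.52 visits

δ = (z_{α/2} + z_β) · √((σ₁²+σ₂²)/n)
  = (1.960 + 0.842) · √(9.68/282)
  = 2.802 · √0.03433
  = 2.802 · 0.1853
  = 0.5191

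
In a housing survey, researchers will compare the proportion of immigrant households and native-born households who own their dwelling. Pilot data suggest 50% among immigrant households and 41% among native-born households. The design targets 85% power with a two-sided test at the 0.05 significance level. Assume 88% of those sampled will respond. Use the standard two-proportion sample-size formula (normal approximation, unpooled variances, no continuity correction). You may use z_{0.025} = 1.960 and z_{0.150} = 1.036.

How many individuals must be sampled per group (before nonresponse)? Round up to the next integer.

n = (z_{α/2} + z_β)² · [p₁(1−p₁) + p₂(1−p₂)] / (p₁ − p₂)²
  = (1.960 + 1.036)² · (0.50·0.50 + 0.41·0.59) / (0.09)²
  = (2.996)² · (0.2500 + 0.2419) / 0.0081
  = 8.9760 · 0.4919 / 0.0081
  = 545.10
Adjust for 88% response: 545.10 / 0.88 = 619.43.
Round up → n = 620 per group.

n = 620 per group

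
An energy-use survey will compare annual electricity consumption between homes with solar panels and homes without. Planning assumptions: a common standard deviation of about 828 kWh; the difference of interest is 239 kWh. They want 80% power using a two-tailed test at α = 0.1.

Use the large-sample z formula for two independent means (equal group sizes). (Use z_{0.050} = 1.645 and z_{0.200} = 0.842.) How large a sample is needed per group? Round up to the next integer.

n = 149 per group

n = (z_{α/2} + z_β)² · (σ₁² + σ₂²) / δ²
  = (1.645 + 0.842)² · (2·828² = 1371168) / 239²
  = 6.1852 · 1371168 / 57121
  = 148.47
Round up → n = 149 per group.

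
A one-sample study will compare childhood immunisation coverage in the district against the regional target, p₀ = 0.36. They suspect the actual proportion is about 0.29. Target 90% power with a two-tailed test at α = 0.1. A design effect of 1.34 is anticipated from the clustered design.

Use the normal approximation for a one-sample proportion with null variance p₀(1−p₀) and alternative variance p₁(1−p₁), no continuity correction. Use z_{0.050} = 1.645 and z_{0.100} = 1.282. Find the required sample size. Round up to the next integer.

n = [z_{α/2}·√(p₀q₀) + z_β·√(p₁q₁)]² / (p₁ − p₀)²
  = [1.645·√(0.36·0.64) + 1.282·√(0.29·0.71)]² / (-0.07)²
  = [1.645·0.4800 + 1.282·0.4538]² / 0.0049
  = [1.3713]² / 0.0049
  = 383.78
Design effect: 1.34 × 383.78 = 514.27.
Round up → n = 515.

n = 515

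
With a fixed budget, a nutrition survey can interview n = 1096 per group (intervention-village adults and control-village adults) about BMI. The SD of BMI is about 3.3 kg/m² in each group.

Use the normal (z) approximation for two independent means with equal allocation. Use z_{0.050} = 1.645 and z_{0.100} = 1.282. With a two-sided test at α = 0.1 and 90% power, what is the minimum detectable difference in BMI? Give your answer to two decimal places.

δ = (z_{α/2} + z_β) · √((σ₁²+σ₂²)/n)
  = (1.645 + 1.282) · √(21.78/1096)
  = 2.927 · √0.01987
  = 2.927 · 0.1410
  = 0.4126

Minimum detectable difference ≈ 0.41 kg/m²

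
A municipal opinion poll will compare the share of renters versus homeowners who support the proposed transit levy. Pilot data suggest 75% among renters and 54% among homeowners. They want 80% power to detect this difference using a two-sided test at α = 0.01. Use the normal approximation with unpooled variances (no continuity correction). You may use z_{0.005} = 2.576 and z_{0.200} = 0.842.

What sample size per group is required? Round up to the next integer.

n = 116 per group

n = (z_{α/2} + z_β)² · [p₁(1−p₁) + p₂(1−p₂)] / (p₁ − p₂)²
  = (2.576 + 0.842)² · (0.75·0.25 + 0.54·0.46) / (0.21)²
  = (3.418)² · (0.1875 + 0.2484) / 0.0441
  = 11.6827 · 0.4359 / 0.0441
  = 115.48
Round up → n = 116 per group.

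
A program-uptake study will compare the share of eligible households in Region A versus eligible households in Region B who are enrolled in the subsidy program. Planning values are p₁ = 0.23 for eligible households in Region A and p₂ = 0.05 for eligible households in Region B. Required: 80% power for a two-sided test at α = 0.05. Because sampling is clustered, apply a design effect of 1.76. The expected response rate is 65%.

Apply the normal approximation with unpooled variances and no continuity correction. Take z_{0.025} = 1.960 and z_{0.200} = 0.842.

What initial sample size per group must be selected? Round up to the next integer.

n = (z_{α/2} + z_β)² · [p₁(1−p₁) + p₂(1−p₂)] / (p₁ − p₂)²
  = (1.960 + 0.842)² · (0.23·0.77 + 0.05·0.95) / (0.18)²
  = (2.802)² · (0.1771 + 0.0475) / 0.0324
  = 7.8512 · 0.2246 / 0.0324
  = 54.43
Design effect: 1.76 × 54.43 = 95.79.
Adjust for 65% response: 95.79 / 0.65 = 147.37.
Round up → n = 148 per group.

n = 148 per group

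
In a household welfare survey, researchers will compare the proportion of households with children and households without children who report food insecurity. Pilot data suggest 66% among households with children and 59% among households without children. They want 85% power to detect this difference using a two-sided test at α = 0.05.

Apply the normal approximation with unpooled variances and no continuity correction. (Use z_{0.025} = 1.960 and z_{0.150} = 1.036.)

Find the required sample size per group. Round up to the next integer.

n = 855 per group

n = (z_{α/2} + z_β)² · [p₁(1−p₁) + p₂(1−p₂)] / (p₁ − p₂)²
  = (1.960 + 1.036)² · (0.66·0.34 + 0.59·0.41) / (0.07)²
  = (2.996)² · (0.2244 + 0.2419) / 0.0049
  = 8.9760 · 0.4663 / 0.0049
  = 854.19
Round up → n = 855 per group.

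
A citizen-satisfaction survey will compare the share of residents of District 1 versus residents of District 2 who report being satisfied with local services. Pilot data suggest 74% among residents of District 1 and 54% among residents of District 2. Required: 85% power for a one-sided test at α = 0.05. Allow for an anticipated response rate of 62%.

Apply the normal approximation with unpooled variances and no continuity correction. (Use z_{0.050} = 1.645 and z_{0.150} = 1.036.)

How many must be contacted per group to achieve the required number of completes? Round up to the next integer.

n = (z_α + z_β)² · [p₁(1−p₁) + p₂(1−p₂)] / (p₁ − p₂)²
  = (1.645 + 1.036)² · (0.74·0.26 + 0.54·0.46) / (0.20)²
  = (2.681)² · (0.1924 + 0.2484) / 0.0400
  = 7.1878 · 0.4408 / 0.0400
  = 79.21
Adjust for 62% response: 79.21 / 0.62 = 127.76.
Round up → n = 128 per group.

n = 128 per group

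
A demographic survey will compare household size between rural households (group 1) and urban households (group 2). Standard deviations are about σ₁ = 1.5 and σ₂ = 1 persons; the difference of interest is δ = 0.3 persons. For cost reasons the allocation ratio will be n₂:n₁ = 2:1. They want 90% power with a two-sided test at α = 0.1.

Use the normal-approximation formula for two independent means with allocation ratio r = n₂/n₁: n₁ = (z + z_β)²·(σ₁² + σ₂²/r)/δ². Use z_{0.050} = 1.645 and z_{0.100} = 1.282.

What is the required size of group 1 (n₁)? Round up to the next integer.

n₁ = 262

n₁ = (z_{α/2} + z_β)² · (σ₁² + σ₂²/r) / δ²
   = (1.645 + 1.282)² · (1.5² + 1²/2) / 0.3²
   = 8.5673 · (2.25 + 0.5) / 0.09
   = 8.5673 · 2.75 / 0.09
   = 261.78
Round up → n₁ = 262; n₂ = r·n₁ = 2 × 262 = 524.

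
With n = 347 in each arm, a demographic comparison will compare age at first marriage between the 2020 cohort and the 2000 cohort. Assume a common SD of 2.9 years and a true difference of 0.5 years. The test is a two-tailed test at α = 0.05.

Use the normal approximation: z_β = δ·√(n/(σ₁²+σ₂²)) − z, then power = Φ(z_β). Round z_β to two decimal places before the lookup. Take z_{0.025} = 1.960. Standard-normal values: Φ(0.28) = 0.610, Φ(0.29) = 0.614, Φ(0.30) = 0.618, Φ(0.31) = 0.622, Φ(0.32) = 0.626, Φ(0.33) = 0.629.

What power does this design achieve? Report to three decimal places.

Power ≈ 0.622

z_β = δ·√(n/(σ₁²+σ₂²)) − z_{α/2}
    = 0.5 · √(347/16.82) − 1.960
    = 0.5 · 4.54205 − 1.960
    = 2.2710 − 1.960 = 0.3110 → 0.31
Power = Φ(0.31) = 0.622.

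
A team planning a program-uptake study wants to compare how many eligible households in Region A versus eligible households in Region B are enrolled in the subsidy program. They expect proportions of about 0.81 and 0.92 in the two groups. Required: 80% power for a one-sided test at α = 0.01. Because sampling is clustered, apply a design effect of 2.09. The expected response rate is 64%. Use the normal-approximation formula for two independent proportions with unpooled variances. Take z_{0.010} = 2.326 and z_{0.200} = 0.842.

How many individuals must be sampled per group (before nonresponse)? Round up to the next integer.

n = (z_α + z_β)² · [p₁(1−p₁) + p₂(1−p₂)] / (p₁ − p₂)²
  = (2.326 + 0.842)² · (0.81·0.19 + 0.92·0.08) / (-0.11)²
  = (3.168)² · (0.1539 + 0.0736) / 0.0121
  = 10.0362 · 0.2275 / 0.0121
  = 188.70
Design effect: 2.09 × 188.70 = 394.38.
Adjust for 64% response: 394.38 / 0.64 = 616.22.
Round up → n = 617 per group.

n = 617 per group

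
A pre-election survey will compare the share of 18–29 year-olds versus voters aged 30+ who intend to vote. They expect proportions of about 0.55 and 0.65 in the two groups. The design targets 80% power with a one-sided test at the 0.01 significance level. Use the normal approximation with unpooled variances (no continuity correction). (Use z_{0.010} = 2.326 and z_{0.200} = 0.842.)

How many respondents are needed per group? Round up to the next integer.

n = (z_α + z_β)² · [p₁(1−p₁) + p₂(1−p₂)] / (p₁ − p₂)²
  = (2.326 + 0.842)² · (0.55·0.45 + 0.65·0.35) / (-0.10)²
  = (3.168)² · (0.2475 + 0.2275) / 0.0100
  = 10.0362 · 0.4750 / 0.0100
  = 476.72
Round up → n = 477 per group.

n = 477 per group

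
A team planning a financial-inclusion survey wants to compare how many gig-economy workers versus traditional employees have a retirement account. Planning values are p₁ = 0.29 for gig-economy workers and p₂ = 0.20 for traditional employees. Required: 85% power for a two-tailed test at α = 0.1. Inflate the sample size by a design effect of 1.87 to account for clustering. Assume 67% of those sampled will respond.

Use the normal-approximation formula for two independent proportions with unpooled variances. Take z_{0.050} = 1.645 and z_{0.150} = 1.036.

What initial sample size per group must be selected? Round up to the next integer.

n = 907 per group

n = (z_{α/2} + z_β)² · [p₁(1−p₁) + p₂(1−p₂)] / (p₁ − p₂)²
  = (1.645 + 1.036)² · (0.29·0.71 + 0.20·0.80) / (0.09)²
  = (2.681)² · (0.2059 + 0.1600) / 0.0081
  = 7.1878 · 0.3659 / 0.0081
  = 324.69
Design effect: 1.87 × 324.69 = 607.17.
Adjust for 67% response: 607.17 / 0.67 = 906.23.
Round up → n = 907 per group.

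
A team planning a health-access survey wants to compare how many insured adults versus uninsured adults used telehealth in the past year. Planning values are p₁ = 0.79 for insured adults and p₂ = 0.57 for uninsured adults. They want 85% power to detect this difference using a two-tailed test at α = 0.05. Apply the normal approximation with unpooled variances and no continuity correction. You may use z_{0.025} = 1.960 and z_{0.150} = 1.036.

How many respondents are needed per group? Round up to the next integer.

n = 77 per group

n = (z_{α/2} + z_β)² · [p₁(1−p₁) + p₂(1−p₂)] / (p₁ − p₂)²
  = (1.960 + 1.036)² · (0.79·0.21 + 0.57·0.43) / (0.22)²
  = (2.996)² · (0.1659 + 0.2451) / 0.0484
  = 8.9760 · 0.4110 / 0.0484
  = 76.22
Round up → n = 77 per group.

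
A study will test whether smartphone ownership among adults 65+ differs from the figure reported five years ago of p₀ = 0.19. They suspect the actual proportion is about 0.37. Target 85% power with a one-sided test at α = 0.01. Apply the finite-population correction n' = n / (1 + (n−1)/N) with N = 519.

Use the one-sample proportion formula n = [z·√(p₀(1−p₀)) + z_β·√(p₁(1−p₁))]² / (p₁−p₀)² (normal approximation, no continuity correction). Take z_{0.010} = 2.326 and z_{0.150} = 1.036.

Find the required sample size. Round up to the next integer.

n = [z_α·√(p₀q₀) + z_β·√(p₁q₁)]² / (p₁ − p₀)²
  = [2.326·√(0.19·0.81) + 1.036·√(0.37·0.63)]² / (0.18)²
  = [2.326·0.3923 + 1.036·0.4828]² / 0.0324
  = [1.4127]² / 0.0324
  = 61.59
Finite-population correction (N = 519): 61.59 / (1 + (61.59 − 1)/519) = 55.15.
Round up → n = 56.

n = 56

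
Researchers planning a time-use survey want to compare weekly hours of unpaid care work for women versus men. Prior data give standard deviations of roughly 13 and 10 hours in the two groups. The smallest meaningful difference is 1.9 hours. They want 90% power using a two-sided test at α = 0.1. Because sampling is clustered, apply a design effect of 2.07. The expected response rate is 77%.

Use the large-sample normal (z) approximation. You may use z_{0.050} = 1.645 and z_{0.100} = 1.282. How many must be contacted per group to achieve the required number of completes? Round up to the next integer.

n = 1717 per group

n = (z_{α/2} + z_β)² · (σ₁² + σ₂²) / δ²
  = (1.645 + 1.282)² · (13² + 10² = 269) / 1.9²
  = 8.5673 · 269 / 3.61
  = 638.40
Design effect: 2.07 × 638.40 = 1321.48.
Adjust for 77% response: 1321.48 / 0.77 = 1716.21.
Round up → n = 1717 per group.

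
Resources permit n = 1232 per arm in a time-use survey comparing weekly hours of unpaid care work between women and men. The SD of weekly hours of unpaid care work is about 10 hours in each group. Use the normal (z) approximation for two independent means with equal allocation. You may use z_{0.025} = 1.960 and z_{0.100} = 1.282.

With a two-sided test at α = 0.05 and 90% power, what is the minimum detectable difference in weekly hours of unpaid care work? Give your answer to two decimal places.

Minimum detectable difference ≈ 1.31 hours

δ = (z_{α/2} + z_β) · √((σ₁²+σ₂²)/n)
  = (1.960 + 1.282) · √(200/1232)
  = 3.242 · √0.16234
  = 3.242 · 0.4029
  = 1.3062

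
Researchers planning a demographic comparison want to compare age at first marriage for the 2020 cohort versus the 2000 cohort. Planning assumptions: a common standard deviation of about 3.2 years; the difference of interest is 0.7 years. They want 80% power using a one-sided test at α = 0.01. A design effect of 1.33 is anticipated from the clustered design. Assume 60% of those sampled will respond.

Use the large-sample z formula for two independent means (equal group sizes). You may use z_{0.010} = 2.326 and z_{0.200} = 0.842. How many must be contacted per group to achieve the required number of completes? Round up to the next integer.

n = 930 per group

n = (z_α + z_β)² · (σ₁² + σ₂²) / δ²
  = (2.326 + 0.842)² · (2·3.2² = 20.48) / 0.7²
  = 10.0362 · 20.48 / 0.49
  = 419.47
Design effect: 1.33 × 419.47 = 557.90.
Adjust for 60% response: 557.90 / 0.60 = 929.83.
Round up → n = 930 per group.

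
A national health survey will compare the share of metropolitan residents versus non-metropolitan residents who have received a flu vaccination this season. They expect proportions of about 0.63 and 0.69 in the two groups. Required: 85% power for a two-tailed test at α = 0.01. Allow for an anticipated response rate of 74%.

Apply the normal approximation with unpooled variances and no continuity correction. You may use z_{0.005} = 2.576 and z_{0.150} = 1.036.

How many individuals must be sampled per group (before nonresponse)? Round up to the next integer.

n = 2190 per group

n = (z_{α/2} + z_β)² · [p₁(1−p₁) + p₂(1−p₂)] / (p₁ − p₂)²
  = (2.576 + 1.036)² · (0.63·0.37 + 0.69·0.31) / (-0.06)²
  = (3.612)² · (0.2331 + 0.2139) / 0.0036
  = 13.0465 · 0.4470 / 0.0036
  = 1619.95
Adjust for 74% response: 1619.95 / 0.74 = 2189.12.
Round up → n = 2190 per group.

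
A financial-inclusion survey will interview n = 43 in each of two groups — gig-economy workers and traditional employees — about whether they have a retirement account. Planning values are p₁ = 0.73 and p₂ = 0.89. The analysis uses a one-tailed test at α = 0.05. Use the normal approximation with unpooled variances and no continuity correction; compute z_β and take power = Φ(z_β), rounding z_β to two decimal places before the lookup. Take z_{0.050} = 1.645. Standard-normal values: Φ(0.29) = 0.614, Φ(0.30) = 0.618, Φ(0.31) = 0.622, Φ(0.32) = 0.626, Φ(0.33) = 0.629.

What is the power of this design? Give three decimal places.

z_β = |p₁−p₂|·√(n/[p₁q₁+p₂q₂]) − z_α
    = 0.16 · √(43/0.2950) − 1.645
    = 0.16 · 12.0732 − 1.645
    = 1.9317 − 1.645 = 0.2867 → 0.29
Power = Φ(0.29) = 0.614.

Power ≈ 0.614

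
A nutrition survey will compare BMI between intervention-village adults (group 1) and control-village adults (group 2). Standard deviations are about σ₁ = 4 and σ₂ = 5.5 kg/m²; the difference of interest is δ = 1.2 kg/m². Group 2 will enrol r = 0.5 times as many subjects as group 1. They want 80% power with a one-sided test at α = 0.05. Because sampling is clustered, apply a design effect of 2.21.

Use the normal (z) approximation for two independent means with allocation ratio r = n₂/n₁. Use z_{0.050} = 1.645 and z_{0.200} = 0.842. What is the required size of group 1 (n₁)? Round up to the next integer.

n₁ = 727

n₁ = (z_α + z_β)² · (σ₁² + σ₂²/r) / δ²
   = (1.645 + 0.842)² · (4² + 5.5²/0.5) / 1.2²
   = 6.1852 · (16 + 60.5) / 1.44
   = 6.1852 · 76.5 / 1.44
   = 328.59
Design effect: 2.21 × 328.59 = 726.18.
Round up → n₁ = 727; n₂ = r·n₁ = 0.5 × 727 = 364.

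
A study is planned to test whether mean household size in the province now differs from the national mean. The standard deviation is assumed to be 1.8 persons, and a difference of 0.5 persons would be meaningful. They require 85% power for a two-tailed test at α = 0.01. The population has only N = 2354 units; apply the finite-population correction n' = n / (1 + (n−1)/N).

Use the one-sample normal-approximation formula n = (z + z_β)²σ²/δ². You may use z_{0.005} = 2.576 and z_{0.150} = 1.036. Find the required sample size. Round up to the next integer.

n = (z_{α/2} + z_β)² · σ² / δ²
  = (2.576 + 1.036)² · 1.8² / 0.5²
  = 13.0465 · 3.24 / 0.25
  = 169.08
Finite-population correction (N = 2354): 169.08 / (1 + (169.08 − 1)/2354) = 157.81.
Round up → n = 158.

n = 158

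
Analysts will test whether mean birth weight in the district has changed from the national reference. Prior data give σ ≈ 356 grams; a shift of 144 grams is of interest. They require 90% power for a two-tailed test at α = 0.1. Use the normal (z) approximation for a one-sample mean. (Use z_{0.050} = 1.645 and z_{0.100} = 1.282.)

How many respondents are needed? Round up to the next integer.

n = (z_{α/2} + z_β)² · σ² / δ²
  = (1.645 + 1.282)² · 356² / 144²
  = 8.5673 · 126736 / 20736
  = 52.36
Round up → n = 53.

n = 53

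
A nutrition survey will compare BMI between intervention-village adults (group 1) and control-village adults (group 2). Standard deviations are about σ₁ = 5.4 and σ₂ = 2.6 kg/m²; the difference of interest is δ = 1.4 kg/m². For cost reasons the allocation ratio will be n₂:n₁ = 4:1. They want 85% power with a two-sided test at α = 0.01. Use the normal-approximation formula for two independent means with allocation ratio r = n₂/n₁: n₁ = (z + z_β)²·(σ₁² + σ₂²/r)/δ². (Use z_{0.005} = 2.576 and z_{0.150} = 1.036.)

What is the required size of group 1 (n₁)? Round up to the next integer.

n₁ = 206

n₁ = (z_{α/2} + z_β)² · (σ₁² + σ₂²/r) / δ²
   = (2.576 + 1.036)² · (5.4² + 2.6²/4) / 1.4²
   = 13.0465 · (29.16 + 1.69) / 1.96
   = 13.0465 · 30.85 / 1.96
   = 205.35
Round up → n₁ = 206; n₂ = r·n₁ = 4 × 206 = 824.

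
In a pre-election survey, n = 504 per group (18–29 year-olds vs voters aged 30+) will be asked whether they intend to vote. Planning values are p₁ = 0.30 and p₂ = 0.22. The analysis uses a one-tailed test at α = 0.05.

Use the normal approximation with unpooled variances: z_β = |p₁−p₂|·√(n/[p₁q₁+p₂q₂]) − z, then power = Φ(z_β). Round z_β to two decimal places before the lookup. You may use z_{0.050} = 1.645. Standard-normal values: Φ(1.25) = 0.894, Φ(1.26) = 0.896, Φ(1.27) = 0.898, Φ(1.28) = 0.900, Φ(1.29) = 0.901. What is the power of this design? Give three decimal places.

z_β = |p₁−p₂|·√(n/[p₁q₁+p₂q₂]) − z_α
    = 0.08 · √(504/0.3816) − 1.645
    = 0.08 · 36.3422 − 1.645
    = 2.9074 − 1.645 = 1.2624 → 1.26
Power = Φ(1.26) = 0.896.

Power ≈ 0.896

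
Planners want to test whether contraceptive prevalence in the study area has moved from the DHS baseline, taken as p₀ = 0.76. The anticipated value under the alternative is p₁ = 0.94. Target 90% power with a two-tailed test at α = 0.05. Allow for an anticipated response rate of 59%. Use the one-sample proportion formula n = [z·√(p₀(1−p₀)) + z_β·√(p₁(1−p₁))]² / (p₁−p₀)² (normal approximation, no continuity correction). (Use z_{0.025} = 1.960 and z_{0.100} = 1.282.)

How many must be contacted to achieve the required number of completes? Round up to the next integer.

n = [z_{α/2}·√(p₀q₀) + z_β·√(p₁q₁)]² / (p₁ − p₀)²
  = [1.960·√(0.76·0.24) + 1.282·√(0.94·0.06)]² / (0.18)²
  = [1.960·0.4271 + 1.282·0.2375]² / 0.0324
  = [1.1415]² / 0.0324
  = 40.22
Adjust for 59% response: 40.22 / 0.59 = 68.17.
Round up → n = 69.

n = 69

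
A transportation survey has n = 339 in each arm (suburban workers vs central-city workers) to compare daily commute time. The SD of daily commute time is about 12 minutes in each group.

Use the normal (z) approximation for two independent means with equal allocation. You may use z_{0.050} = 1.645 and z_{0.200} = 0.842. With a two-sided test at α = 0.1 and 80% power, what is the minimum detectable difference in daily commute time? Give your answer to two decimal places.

Minimum detectable difference ≈ 2.29 minutes

δ = (z_{α/2} + z_β) · √((σ₁²+σ₂²)/n)
  = (1.645 + 0.842) · √(288/339)
  = 2.487 · √0.84956
  = 2.487 · 0.9217
  = 2.2923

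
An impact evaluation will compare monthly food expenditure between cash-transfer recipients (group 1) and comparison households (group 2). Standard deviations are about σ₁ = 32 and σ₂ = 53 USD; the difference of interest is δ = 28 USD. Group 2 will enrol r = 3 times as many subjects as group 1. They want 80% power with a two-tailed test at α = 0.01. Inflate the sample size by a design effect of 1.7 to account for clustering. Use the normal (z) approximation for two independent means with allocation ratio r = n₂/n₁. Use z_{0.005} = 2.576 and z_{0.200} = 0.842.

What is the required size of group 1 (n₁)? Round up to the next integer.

n₁ = (z_{α/2} + z_β)² · (σ₁² + σ₂²/r) / δ²
   = (2.576 + 0.842)² · (32² + 53²/3) / 28²
   = 11.6827 · (1024 + 936.3333) / 784
   = 11.6827 · 1960.3 / 784
   = 29.21
Design effect: 1.7 × 29.21 = 49.66.
Round up → n₁ = 50; n₂ = r·n₁ = 3 × 50 = 150.

n₁ = 50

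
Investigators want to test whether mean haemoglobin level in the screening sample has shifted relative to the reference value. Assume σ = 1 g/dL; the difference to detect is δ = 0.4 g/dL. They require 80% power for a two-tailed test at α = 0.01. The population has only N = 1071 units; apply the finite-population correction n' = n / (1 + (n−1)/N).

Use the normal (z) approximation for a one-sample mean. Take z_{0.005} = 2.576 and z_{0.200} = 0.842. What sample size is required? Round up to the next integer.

n = (z_{α/2} + z_β)² · σ² / δ²
  = (2.576 + 0.842)² · 1² / 0.4²
  = 11.6827 · 1 / 0.16
  = 73.02
Finite-population correction (N = 1071): 73.02 / (1 + (73.02 − 1)/1071) = 68.42.
Round up → n = 69.

n = 69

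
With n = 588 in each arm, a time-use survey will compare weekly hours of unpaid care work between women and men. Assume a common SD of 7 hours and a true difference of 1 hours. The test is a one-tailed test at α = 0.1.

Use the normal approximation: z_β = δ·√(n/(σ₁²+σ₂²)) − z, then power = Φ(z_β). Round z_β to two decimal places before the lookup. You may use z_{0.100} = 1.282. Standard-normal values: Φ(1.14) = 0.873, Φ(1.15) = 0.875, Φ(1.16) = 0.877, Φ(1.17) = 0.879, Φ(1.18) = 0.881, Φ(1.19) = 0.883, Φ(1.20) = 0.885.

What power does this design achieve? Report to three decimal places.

z_β = δ·√(n/(σ₁²+σ₂²)) − z_α
    = 1 · √(588/98) − 1.282
    = 1 · 2.44949 − 1.282
    = 2.4495 − 1.282 = 1.1675 → 1.17
Power = Φ(1.17) = 0.879.

Power ≈ 0.879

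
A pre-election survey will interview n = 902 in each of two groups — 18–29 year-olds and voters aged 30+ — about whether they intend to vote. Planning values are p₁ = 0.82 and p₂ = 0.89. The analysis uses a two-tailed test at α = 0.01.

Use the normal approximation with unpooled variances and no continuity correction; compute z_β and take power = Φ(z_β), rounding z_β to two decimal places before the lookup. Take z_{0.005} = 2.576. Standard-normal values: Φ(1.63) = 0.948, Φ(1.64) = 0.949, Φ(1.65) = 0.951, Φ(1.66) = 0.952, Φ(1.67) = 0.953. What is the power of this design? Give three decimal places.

z_β = |p₁−p₂|·√(n/[p₁q₁+p₂q₂]) − z_{α/2}
    = 0.07 · √(902/0.2455) − 2.576
    = 0.07 · 60.6146 − 2.576
    = 4.2430 − 2.576 = 1.6670 → 1.67
Power = Φ(1.67) = 0.953.

Power ≈ 0.953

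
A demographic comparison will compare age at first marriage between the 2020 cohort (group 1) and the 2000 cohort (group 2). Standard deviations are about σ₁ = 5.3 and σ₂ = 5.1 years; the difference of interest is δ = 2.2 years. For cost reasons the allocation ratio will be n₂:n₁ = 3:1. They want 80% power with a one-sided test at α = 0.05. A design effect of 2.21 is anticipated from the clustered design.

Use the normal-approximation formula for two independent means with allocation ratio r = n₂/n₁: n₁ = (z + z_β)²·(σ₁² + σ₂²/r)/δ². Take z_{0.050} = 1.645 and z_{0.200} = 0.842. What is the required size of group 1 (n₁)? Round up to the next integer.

n₁ = (z_α + z_β)² · (σ₁² + σ₂²/r) / δ²
   = (1.645 + 0.842)² · (5.3² + 5.1²/3) / 2.2²
   = 6.1852 · (28.09 + 8.67) / 4.84
   = 6.1852 · 36.76 / 4.84
   = 46.98
Design effect: 2.21 × 46.98 = 103.82.
Round up → n₁ = 104; n₂ = r·n₁ = 3 × 104 = 312.

n₁ = 104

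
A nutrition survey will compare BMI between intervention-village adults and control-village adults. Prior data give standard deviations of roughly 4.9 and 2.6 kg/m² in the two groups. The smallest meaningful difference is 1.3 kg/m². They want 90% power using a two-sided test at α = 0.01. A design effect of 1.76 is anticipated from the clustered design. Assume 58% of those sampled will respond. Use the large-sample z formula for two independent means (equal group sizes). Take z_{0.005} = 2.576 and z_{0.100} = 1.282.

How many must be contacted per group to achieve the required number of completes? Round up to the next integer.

n = 823 per group

n = (z_{α/2} + z_β)² · (σ₁² + σ₂²) / δ²
  = (2.576 + 1.282)² · (4.9² + 2.6² = 30.77) / 1.3²
  = 14.8842 · 30.77 / 1.69
  = 271.00
Design effect: 1.76 × 271.00 = 476.96.
Adjust for 58% response: 476.96 / 0.58 = 822.34.
Round up → n = 823 per group.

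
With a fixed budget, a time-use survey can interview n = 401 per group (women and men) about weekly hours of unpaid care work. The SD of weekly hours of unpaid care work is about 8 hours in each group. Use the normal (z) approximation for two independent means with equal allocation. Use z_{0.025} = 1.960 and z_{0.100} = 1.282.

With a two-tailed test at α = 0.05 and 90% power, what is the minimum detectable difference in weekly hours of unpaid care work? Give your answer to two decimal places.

Minimum detectable difference ≈ 1.83 hours

δ = (z_{α/2} + z_β) · √((σ₁²+σ₂²)/n)
  = (1.960 + 1.282) · √(128/401)
  = 3.242 · √0.3192
  = 3.242 · 0.5650
  = 1.8317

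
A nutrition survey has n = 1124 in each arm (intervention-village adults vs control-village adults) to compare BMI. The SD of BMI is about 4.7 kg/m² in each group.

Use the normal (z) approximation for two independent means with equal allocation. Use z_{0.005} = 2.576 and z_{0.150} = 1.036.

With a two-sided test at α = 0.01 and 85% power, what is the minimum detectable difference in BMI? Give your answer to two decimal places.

Minimum detectable difference ≈ 0.72 kg/m²

δ = (z_{α/2} + z_β) · √((σ₁²+σ₂²)/n)
  = (2.576 + 1.036) · √(44.18/1124)
  = 3.612 · √0.03931
  = 3.612 · 0.1983
  = 0.7161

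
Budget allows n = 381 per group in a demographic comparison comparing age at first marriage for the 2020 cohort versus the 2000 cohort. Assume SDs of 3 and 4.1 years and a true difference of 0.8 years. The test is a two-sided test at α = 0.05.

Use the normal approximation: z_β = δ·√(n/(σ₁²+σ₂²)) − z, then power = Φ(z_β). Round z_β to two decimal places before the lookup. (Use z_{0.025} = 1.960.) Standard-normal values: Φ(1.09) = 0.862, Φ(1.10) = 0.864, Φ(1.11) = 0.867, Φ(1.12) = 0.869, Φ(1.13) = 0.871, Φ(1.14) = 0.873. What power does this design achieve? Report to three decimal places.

Power ≈ 0.867

z_β = δ·√(n/(σ₁²+σ₂²)) − z_{α/2}
    = 0.8 · √(381/25.81) − 1.960
    = 0.8 · 3.84210 − 1.960
    = 3.0737 − 1.960 = 1.1137 → 1.11
Power = Φ(1.11) = 0.867.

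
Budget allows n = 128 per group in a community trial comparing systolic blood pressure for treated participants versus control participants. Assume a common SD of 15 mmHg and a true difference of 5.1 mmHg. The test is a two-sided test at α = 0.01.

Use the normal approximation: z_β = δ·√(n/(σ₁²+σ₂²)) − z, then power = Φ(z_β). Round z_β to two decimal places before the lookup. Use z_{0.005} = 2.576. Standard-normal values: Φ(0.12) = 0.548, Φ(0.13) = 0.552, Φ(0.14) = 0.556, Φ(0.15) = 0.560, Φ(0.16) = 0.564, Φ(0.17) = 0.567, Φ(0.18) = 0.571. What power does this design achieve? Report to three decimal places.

Power ≈ 0.556

z_β = δ·√(n/(σ₁²+σ₂²)) − z_{α/2}
    = 5.1 · √(128/450) − 2.576
    = 5.1 · 0.53333 − 2.576
    = 2.7200 − 2.576 = 0.1440 → 0.14
Power = Φ(0.14) = 0.556.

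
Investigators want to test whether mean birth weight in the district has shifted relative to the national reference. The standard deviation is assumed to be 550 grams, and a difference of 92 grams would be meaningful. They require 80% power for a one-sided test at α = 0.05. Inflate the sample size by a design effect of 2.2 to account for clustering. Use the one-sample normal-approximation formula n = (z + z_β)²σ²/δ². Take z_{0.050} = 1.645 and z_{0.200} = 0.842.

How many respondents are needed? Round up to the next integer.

n = (z_α + z_β)² · σ² / δ²
  = (1.645 + 0.842)² · 550² / 92²
  = 6.1852 · 302500 / 8464
  = 221.06
Design effect: 2.2 × 221.06 = 486.32.
Round up → n = 487.

n = 487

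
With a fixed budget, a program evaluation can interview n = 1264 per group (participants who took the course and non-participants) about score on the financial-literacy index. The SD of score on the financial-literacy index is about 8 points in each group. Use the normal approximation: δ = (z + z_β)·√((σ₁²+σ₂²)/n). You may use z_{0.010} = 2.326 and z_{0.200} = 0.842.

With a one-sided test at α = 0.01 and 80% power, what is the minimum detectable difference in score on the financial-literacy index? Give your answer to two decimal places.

δ = (z_α + z_β) · √((σ₁²+σ₂²)/n)
  = (2.326 + 0.842) · √(128/1264)
  = 3.168 · √0.10127
  = 3.168 · 0.3182
  = 1.0081

Minimum detectable difference ≈ 1.01 points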